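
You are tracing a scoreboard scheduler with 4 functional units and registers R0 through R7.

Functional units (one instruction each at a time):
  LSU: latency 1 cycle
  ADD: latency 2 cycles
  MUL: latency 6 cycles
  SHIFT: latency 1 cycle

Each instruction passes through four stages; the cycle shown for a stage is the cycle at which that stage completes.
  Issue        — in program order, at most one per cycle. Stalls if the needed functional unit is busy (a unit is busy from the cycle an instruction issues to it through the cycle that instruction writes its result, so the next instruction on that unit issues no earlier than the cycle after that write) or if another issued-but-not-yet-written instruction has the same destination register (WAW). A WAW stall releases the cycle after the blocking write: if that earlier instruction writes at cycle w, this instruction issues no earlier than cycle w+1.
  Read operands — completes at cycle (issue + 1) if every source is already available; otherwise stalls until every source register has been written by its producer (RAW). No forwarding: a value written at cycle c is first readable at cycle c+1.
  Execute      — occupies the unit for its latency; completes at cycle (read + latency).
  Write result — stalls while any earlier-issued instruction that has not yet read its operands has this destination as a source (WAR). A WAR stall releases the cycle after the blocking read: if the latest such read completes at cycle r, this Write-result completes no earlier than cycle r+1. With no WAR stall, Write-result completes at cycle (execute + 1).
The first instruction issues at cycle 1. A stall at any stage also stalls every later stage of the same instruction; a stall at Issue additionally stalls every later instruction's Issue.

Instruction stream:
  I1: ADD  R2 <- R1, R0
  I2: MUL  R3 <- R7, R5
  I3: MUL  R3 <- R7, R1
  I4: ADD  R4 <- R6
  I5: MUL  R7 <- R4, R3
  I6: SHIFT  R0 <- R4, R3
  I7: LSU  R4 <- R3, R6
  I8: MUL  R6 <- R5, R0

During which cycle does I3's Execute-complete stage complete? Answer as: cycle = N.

cycle = 18

  I1 | 1 | 2 | 4 | 5
  I2 | 2 | 3 | 9 | 10
  I3 | 11 | 12 | 18 | 19   struct: MUL busy until I2 writes@10
  I4 | 12 | 13 | 15 | 16
  I5 | 20 | 21 | 27 | 28   struct: MUL busy until I3 writes@19
  I6 | 21 | 22 | 23 | 24
  I7 | 22 | 23 | 24 | 25
  I8 | 29 | 30 | 36 | 37   struct: MUL busy until I5 writes@28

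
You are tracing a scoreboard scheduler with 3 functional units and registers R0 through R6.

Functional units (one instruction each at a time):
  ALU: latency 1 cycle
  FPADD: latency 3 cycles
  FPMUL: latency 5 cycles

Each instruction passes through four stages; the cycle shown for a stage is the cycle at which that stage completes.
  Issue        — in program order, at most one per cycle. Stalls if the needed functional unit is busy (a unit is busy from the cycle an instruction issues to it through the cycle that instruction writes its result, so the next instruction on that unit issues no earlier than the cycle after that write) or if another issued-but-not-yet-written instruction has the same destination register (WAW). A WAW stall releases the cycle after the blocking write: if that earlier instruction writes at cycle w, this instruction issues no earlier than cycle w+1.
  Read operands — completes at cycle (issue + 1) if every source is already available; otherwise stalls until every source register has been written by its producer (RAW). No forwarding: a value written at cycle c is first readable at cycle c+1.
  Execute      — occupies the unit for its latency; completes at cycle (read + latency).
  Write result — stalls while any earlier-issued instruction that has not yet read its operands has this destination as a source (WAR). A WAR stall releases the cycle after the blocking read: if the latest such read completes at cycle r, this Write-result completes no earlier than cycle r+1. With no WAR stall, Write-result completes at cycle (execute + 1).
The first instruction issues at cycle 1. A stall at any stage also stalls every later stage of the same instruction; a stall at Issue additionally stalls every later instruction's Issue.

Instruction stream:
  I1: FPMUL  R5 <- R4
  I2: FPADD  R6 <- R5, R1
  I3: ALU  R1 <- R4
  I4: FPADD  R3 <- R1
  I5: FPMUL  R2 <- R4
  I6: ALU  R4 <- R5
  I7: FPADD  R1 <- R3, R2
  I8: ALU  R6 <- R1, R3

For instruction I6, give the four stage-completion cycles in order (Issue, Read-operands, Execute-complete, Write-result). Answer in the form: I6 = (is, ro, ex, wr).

[1] issue I1 (FPMUL)
[2] I1 read-ops · issue I2 (FPADD)
[3] issue I3 (ALU)
[4] I3 read-ops
[5] I3 finished on ALU
[7] I1 finished on FPMUL
[8] I1→R5
[9] I2 read-ops
[10] I3→R1
[12] I2 finished on FPADD
[13] I2→R6
[14] issue I4 (FPADD)
[15] I4 read-ops · issue I5 (FPMUL)
[16] I5 read-ops · issue I6 (ALU)
[17] I6 read-ops
[18] I4 finished on FPADD · I6 finished on ALU
[19] I4→R3 · I6→R4
[20] issue I7 (FPADD)
[21] I5 finished on FPMUL · issue I8 (ALU)
[22] I5→R2
[23] I7 read-ops
[26] I7 finished on FPADD
[27] I7→R1
[28] I8 read-ops
[29] I8 finished on ALU
[30] I8→R6

I6 = (16, 17, 18, 19)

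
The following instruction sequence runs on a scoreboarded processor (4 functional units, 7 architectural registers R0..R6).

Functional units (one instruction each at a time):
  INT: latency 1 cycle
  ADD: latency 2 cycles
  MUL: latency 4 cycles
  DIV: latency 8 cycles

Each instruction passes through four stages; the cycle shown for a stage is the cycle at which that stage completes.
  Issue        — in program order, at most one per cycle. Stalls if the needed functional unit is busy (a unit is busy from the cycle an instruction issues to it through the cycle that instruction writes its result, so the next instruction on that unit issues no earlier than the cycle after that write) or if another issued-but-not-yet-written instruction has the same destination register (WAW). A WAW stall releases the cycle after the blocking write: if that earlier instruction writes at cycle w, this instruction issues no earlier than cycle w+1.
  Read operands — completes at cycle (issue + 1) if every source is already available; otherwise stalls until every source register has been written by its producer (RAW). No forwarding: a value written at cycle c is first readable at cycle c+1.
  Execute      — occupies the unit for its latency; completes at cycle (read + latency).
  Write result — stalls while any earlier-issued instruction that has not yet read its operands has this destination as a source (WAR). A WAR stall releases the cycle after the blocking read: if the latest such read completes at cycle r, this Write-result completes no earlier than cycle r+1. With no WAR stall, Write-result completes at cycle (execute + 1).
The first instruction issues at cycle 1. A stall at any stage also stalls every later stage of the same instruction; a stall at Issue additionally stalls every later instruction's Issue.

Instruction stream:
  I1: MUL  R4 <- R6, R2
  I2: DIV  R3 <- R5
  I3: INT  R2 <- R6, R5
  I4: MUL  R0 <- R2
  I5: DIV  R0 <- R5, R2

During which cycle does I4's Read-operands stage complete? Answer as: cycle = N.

cycle = 9

cycle 1: I1 issues→MUL
cycle 2: I1 reads · I2 issues→DIV
cycle 3: I2 reads · I3 issues→INT
cycle 4: I3 reads
cycle 5: I3 exec-done
cycle 6: I1 exec-done · I3 writes R2
cycle 7: I1 writes R4
cycle 8: I4 issues→MUL
cycle 9: I4 reads
cycle 11: I2 exec-done
cycle 12: I2 writes R3
cycle 13: I4 exec-done
cycle 14: I4 writes R0
cycle 15: I5 issues→DIV
cycle 16: I5 reads
cycle 24: I5 exec-done
cycle 25: I5 writes R0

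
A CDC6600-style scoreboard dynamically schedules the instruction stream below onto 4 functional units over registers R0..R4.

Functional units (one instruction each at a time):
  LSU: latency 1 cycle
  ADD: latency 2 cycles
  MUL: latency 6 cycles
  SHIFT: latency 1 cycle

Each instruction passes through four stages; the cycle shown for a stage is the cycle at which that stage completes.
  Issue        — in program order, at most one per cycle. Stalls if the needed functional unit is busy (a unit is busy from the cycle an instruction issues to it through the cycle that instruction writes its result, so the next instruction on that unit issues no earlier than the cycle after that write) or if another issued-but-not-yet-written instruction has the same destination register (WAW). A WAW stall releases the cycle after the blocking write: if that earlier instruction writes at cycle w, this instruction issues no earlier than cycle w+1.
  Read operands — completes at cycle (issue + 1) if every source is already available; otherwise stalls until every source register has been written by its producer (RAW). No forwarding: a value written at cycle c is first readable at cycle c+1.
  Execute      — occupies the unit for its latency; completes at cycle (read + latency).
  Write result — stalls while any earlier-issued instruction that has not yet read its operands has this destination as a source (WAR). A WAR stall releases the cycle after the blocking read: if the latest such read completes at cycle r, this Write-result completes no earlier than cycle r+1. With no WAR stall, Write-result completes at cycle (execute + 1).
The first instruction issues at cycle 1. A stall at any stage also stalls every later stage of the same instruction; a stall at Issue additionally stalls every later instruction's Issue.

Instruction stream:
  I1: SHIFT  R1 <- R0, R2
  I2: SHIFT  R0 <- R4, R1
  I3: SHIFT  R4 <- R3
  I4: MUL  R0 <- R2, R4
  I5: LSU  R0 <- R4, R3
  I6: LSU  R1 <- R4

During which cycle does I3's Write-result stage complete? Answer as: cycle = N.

t=1  issue I1 (SHIFT)
t=2  I1 read-ops
t=3  I1 finished on SHIFT
t=4  I1→R1
t=5  issue I2 (SHIFT)
t=6  I2 read-ops
t=7  I2 finished on SHIFT
t=8  I2→R0
t=9  issue I3 (SHIFT)
t=10  I3 read-ops, issue I4 (MUL)
t=11  I3 finished on SHIFT
t=12  I3→R4
t=13  I4 read-ops
t=19  I4 finished on MUL
t=20  I4→R0
t=21  issue I5 (LSU)
t=22  I5 read-ops
t=23  I5 finished on LSU
t=24  I5→R0
t=25  issue I6 (LSU)
t=26  I6 read-ops
t=27  I6 finished on LSU
t=28  I6→R1

cycle = 12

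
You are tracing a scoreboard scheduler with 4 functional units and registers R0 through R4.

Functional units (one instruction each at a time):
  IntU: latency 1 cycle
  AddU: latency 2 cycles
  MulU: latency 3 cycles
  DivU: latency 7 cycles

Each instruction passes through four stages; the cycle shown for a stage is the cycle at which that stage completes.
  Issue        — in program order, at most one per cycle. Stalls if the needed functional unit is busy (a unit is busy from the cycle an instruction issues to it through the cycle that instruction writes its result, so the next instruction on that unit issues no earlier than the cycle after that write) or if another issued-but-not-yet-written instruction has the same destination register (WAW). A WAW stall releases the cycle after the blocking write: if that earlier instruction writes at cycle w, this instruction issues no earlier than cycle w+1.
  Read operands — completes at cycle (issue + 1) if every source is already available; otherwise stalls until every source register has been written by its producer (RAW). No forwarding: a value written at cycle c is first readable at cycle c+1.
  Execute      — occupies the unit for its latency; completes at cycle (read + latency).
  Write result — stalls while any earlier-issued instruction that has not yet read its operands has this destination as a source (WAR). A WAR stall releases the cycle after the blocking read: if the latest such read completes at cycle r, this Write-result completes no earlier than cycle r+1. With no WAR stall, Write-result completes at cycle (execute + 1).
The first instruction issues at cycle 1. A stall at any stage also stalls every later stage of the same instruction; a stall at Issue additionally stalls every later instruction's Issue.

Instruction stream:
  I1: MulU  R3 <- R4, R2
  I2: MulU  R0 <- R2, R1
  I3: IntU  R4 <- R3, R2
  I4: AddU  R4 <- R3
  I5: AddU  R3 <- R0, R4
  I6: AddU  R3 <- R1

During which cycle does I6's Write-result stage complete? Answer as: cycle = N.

cycle = 26

[I1] 1/2/5/6
[I2] 7/8/11/12  (struct: MulU busy until I1 writes@6)
[I3] 8/9/10/11
[I4] 12/13/15/16  (WAW R4: wait I3 write@11)
[I5] 17/18/20/21  (struct: AddU busy until I4 writes@16)
[I6] 22/23/25/26  (struct: AddU busy until I5 writes@21)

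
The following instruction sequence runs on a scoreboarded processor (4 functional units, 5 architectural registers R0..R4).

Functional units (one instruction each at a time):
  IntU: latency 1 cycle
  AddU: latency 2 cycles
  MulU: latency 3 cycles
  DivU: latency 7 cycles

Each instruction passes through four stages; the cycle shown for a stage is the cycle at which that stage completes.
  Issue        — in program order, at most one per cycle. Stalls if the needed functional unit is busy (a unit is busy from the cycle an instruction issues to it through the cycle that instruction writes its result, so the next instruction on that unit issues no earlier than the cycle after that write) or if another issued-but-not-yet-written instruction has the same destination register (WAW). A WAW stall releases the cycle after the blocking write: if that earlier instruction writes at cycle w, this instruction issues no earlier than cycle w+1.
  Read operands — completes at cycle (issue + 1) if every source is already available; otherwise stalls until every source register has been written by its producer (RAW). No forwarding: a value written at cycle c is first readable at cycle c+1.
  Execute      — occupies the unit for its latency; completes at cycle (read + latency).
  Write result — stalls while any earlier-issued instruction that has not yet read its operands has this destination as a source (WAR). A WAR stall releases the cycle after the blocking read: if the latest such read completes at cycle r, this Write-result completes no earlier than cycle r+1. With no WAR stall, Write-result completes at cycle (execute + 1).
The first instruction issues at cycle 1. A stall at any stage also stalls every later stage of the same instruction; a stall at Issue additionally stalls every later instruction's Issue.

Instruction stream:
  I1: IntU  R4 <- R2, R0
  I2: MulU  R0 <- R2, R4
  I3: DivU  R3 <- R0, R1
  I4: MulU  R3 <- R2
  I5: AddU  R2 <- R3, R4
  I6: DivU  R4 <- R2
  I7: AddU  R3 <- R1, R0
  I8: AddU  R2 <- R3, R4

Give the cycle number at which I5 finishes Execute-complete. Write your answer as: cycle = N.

cycle = 27

[1] issue I1 (IntU)
[2] I1 read-ops | issue I2 (MulU)
[3] I1 finished on IntU | issue I3 (DivU)
[4] I1→R4
[5] I2 read-ops
[8] I2 finished on MulU
[9] I2→R0
[10] I3 read-ops
[17] I3 finished on DivU
[18] I3→R3
[19] issue I4 (MulU)
[20] I4 read-ops | issue I5 (AddU)
[21] issue I6 (DivU)
[23] I4 finished on MulU
[24] I4→R3
[25] I5 read-ops
[27] I5 finished on AddU
[28] I5→R2
[29] I6 read-ops | issue I7 (AddU)
[30] I7 read-ops
[32] I7 finished on AddU
[33] I7→R3
[34] issue I8 (AddU)
[36] I6 finished on DivU
[37] I6→R4
[38] I8 read-ops
[40] I8 finished on AddU
[41] I8→R2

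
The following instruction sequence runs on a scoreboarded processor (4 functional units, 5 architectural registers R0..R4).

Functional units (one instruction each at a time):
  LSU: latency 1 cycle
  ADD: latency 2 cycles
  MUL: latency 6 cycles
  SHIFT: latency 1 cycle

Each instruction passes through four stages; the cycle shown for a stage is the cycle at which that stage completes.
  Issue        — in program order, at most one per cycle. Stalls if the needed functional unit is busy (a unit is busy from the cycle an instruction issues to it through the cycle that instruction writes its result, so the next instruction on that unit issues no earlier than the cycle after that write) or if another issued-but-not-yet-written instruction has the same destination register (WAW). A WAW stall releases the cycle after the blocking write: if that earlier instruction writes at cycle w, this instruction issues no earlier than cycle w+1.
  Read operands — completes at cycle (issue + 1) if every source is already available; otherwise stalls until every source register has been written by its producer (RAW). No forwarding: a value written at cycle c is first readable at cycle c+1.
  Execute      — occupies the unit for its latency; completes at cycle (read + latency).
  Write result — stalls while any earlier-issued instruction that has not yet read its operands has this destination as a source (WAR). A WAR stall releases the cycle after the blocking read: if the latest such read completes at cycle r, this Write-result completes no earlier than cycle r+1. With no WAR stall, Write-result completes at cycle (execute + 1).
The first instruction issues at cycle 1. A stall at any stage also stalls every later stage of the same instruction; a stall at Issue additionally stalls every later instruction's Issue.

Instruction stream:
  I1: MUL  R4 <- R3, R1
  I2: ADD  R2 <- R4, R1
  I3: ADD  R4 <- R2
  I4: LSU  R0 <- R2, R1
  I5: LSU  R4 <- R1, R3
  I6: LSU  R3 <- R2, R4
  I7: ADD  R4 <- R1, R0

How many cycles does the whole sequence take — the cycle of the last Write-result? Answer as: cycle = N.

1) issue 1, read 2, done 8, write 9
2) issue 2, read 10, done 12, write 13  <RAW R4: wait I1 write@9>
3) issue 14, read 15, done 17, write 18  <struct: ADD busy until I2 writes@13>
4) issue 15, read 16, done 17, write 18
5) issue 19, read 20, done 21, write 22  <struct: LSU busy until I4 writes@18>
6) issue 23, read 24, done 25, write 26  <struct: LSU busy until I5 writes@22>
7) issue 24, read 25, done 27, write 28

cycle = 28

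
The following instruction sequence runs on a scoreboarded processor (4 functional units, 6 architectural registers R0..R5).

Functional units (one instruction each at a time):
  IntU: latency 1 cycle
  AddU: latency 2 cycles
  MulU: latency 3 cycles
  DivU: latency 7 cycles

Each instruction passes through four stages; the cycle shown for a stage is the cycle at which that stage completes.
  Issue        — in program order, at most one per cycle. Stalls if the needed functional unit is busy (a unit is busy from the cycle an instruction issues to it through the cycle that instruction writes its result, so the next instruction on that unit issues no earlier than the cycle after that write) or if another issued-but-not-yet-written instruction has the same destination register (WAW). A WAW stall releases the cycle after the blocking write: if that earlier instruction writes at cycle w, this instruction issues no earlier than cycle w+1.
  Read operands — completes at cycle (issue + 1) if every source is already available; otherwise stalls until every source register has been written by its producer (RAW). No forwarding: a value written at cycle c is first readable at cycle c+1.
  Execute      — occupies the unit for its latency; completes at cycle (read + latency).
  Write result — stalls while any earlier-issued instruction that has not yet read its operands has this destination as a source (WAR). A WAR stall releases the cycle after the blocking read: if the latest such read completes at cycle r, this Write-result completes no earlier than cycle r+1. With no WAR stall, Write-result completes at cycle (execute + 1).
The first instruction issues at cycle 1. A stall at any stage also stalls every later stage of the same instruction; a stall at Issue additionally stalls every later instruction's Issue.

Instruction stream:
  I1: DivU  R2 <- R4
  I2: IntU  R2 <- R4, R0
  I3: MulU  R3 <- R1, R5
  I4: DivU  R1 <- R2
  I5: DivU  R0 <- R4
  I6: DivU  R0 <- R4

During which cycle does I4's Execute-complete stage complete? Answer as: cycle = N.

[1] I1 dispatched to DivU
[2] I1 operands ready
[9] I1 complete
[10] R2←I1
[11] I2 dispatched to IntU
[12] I2 operands ready; I3 dispatched to MulU
[13] I2 complete; I3 operands ready; I4 dispatched to DivU
[14] R2←I2
[15] I4 operands ready
[16] I3 complete
[17] R3←I3
[22] I4 complete
[23] R1←I4
[24] I5 dispatched to DivU
[25] I5 operands ready
[32] I5 complete
[33] R0←I5
[34] I6 dispatched to DivU
[35] I6 operands ready
[42] I6 complete
[43] R0←I6

cycle = 22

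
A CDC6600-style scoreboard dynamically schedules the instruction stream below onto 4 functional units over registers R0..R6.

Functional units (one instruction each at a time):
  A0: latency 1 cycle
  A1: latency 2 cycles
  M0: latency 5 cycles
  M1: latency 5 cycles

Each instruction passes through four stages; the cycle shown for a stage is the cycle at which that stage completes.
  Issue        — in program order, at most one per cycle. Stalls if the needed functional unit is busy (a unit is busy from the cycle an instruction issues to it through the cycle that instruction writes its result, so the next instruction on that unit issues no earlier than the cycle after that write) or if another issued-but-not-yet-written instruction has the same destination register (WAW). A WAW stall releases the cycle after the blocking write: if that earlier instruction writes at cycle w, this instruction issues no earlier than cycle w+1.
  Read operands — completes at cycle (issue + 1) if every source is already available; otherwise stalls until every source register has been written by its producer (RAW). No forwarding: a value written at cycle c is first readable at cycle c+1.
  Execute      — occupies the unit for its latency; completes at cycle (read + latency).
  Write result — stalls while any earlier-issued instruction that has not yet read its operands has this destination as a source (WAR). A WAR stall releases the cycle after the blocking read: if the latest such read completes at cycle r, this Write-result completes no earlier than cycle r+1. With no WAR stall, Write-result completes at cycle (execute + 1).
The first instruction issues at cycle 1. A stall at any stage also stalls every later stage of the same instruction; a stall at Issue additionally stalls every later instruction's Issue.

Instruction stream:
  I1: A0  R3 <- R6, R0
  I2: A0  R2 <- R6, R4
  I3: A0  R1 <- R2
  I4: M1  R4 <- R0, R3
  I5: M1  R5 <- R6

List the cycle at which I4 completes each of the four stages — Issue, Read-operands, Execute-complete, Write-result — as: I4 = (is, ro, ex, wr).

  I1 | 1 | 2 | 3 | 4
  I2 | 5 | 6 | 7 | 8   struct: A0 busy until I1 writes@4
  I3 | 9 | 10 | 11 | 12   struct: A0 busy until I2 writes@8
  I4 | 10 | 11 | 16 | 17
  I5 | 18 | 19 | 24 | 25   struct: M1 busy until I4 writes@17

I4 = (10, 11, 16, 17)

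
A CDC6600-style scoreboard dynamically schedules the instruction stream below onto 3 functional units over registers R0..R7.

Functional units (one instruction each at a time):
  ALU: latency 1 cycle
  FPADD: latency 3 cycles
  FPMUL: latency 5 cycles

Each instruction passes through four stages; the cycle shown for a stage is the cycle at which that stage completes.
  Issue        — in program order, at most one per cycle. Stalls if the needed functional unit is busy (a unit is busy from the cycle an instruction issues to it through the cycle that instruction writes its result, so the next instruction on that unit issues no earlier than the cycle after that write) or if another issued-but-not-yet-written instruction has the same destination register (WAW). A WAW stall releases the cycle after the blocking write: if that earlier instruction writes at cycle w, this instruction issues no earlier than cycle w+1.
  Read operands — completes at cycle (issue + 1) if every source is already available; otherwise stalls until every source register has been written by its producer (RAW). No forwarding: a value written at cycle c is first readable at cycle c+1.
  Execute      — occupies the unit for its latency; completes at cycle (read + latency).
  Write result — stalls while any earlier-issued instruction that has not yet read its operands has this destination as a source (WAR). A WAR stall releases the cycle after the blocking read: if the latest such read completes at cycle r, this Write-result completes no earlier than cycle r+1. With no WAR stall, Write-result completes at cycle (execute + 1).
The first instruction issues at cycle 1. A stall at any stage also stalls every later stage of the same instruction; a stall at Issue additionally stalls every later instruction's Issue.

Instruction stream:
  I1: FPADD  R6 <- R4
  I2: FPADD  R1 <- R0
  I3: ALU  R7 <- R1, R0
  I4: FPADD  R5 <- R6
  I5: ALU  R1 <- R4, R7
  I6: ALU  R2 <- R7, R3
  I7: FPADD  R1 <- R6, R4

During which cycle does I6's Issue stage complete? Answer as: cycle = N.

cycle 1: I1→FPADD
cycle 2: I1 RO
cycle 5: I1 EX
cycle 6: I1 WR R6
cycle 7: I2→FPADD
cycle 8: I2 RO; I3→ALU
cycle 11: I2 EX
cycle 12: I2 WR R1
cycle 13: I3 RO; I4→FPADD
cycle 14: I3 EX; I4 RO
cycle 15: I3 WR R7
cycle 16: I5→ALU
cycle 17: I4 EX; I5 RO
cycle 18: I4 WR R5; I5 EX
cycle 19: I5 WR R1
cycle 20: I6→ALU
cycle 21: I6 RO; I7→FPADD
cycle 22: I6 EX; I7 RO
cycle 23: I6 WR R2
cycle 25: I7 EX
cycle 26: I7 WR R1

cycle = 20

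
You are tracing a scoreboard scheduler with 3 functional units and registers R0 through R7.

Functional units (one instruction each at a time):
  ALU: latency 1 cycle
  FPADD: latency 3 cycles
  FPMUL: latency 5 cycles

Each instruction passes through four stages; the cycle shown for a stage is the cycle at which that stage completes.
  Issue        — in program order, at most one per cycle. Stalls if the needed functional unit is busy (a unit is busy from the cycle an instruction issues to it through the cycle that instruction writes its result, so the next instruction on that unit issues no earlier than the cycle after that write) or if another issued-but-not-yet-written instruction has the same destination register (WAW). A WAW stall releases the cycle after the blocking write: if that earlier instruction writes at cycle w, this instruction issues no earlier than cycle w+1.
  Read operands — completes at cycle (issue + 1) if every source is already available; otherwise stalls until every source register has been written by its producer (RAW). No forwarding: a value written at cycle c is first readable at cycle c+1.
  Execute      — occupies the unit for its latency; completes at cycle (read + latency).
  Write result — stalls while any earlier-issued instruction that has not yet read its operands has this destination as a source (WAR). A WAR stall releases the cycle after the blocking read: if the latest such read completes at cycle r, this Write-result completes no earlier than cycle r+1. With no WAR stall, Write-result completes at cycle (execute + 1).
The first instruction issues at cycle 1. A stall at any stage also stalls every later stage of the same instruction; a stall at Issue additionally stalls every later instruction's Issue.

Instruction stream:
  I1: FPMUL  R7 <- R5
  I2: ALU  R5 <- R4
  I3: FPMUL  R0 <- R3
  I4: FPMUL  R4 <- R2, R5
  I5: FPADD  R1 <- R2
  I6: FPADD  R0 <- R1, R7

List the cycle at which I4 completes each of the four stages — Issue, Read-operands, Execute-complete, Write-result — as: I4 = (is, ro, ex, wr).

[1] I1 issues→FPMUL
[2] I1 reads | I2 issues→ALU
[3] I2 reads
[4] I2 exec-done
[5] I2 writes R5
[7] I1 exec-done
[8] I1 writes R7
[9] I3 issues→FPMUL
[10] I3 reads
[15] I3 exec-done
[16] I3 writes R0
[17] I4 issues→FPMUL
[18] I4 reads | I5 issues→FPADD
[19] I5 reads
[22] I5 exec-done
[23] I4 exec-done | I5 writes R1
[24] I4 writes R4 | I6 issues→FPADD
[25] I6 reads
[28] I6 exec-done
[29] I6 writes R0

I4 = (17, 18, 23, 24)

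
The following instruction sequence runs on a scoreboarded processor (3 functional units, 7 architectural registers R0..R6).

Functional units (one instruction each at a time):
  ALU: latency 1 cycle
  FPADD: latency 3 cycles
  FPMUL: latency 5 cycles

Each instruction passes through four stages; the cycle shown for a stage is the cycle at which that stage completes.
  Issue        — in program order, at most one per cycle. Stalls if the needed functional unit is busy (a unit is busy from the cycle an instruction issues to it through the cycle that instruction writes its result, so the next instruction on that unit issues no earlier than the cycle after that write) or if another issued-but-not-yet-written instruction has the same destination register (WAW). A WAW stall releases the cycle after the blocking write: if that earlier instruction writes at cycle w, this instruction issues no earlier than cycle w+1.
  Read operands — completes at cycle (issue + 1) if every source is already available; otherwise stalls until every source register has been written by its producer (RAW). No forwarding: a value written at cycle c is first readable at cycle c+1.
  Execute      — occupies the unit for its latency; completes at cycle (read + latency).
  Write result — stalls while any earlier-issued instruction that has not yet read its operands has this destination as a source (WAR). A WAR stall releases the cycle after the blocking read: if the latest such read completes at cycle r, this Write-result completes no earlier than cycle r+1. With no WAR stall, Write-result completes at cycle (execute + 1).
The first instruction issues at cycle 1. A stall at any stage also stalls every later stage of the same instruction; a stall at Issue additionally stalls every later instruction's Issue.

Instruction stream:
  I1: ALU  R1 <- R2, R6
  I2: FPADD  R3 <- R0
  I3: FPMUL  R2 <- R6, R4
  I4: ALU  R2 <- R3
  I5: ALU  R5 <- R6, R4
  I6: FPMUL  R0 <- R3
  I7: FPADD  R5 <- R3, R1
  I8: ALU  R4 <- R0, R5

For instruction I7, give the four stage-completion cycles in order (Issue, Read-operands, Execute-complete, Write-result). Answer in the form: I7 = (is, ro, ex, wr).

I1: IS=1 RO=2 EX=3 WR=4
I2: IS=2 RO=3 EX=6 WR=7
I3: IS=3 RO=4 EX=9 WR=10
I4: IS=11 RO=12 EX=13 WR=14  [WAW R2: wait I3 write@10]
I5: IS=15 RO=16 EX=17 WR=18  [struct: ALU busy until I4 writes@14]
I6: IS=16 RO=17 EX=22 WR=23
I7: IS=19 RO=20 EX=23 WR=24  [WAW R5: wait I5 write@18]
I8: IS=20 RO=25 EX=26 WR=27  [RAW R5: wait I7 write@24]

I7 = (19, 20, 23, 24)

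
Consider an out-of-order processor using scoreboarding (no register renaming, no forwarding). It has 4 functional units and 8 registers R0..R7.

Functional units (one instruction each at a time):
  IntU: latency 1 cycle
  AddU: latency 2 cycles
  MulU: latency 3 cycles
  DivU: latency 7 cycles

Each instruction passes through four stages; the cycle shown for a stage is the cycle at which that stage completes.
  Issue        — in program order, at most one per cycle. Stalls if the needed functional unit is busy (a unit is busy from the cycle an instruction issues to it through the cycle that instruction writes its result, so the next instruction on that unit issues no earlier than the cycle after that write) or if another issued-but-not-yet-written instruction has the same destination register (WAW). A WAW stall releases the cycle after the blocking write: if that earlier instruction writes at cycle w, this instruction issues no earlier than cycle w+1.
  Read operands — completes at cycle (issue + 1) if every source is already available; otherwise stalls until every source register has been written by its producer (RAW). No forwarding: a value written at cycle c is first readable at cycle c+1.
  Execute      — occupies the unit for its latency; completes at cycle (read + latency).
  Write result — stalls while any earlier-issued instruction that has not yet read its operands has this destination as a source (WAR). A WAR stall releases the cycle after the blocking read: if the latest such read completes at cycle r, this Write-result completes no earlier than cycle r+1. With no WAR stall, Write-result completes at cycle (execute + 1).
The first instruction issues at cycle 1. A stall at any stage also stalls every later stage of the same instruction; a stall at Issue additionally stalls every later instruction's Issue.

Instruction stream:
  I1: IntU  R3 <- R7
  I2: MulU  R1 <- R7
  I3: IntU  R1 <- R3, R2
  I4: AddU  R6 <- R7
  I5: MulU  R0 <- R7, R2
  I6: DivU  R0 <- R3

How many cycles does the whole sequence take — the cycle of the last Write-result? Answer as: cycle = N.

cycle = 25

cycle 1: I1 issues→IntU
cycle 2: I1 reads, I2 issues→MulU
cycle 3: I1 exec-done, I2 reads
cycle 4: I1 writes R3
cycle 6: I2 exec-done
cycle 7: I2 writes R1
cycle 8: I3 issues→IntU
cycle 9: I3 reads, I4 issues→AddU
cycle 10: I3 exec-done, I4 reads, I5 issues→MulU
cycle 11: I3 writes R1, I5 reads
cycle 12: I4 exec-done
cycle 13: I4 writes R6
cycle 14: I5 exec-done
cycle 15: I5 writes R0
cycle 16: I6 issues→DivU
cycle 17: I6 reads
cycle 24: I6 exec-done
cycle 25: I6 writes R0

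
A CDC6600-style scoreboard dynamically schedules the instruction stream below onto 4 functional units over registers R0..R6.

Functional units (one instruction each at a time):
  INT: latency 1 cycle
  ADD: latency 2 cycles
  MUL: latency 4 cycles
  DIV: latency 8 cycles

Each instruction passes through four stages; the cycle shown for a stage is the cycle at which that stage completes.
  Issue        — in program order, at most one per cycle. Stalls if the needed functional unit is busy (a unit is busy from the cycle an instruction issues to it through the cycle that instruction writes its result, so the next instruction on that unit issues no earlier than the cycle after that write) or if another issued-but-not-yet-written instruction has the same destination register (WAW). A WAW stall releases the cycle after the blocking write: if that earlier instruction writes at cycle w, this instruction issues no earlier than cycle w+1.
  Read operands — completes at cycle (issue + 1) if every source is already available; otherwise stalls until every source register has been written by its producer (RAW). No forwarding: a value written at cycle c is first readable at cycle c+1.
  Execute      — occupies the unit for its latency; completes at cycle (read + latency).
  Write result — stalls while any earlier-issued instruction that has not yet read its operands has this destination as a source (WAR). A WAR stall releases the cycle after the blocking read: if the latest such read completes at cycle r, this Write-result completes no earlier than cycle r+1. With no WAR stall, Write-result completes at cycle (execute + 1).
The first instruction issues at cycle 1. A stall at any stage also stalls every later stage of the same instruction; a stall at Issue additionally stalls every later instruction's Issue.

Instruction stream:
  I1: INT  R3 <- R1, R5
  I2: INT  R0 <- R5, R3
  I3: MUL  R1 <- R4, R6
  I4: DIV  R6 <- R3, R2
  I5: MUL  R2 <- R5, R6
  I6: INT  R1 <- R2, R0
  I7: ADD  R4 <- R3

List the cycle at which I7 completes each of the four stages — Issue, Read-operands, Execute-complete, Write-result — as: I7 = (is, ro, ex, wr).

I7 = (15, 16, 18, 19)

I1 -> (1, 2, 3, 4)
I2 -> (5, 6, 7, 8)  // struct: INT busy until I1 writes@4
I3 -> (6, 7, 11, 12)
I4 -> (7, 8, 16, 17)
I5 -> (13, 18, 22, 23)  // struct: MUL busy until I3 writes@12, RAW R6: wait I4 write@17
I6 -> (14, 24, 25, 26)  // RAW R2: wait I5 write@23
I7 -> (15, 16, 18, 19)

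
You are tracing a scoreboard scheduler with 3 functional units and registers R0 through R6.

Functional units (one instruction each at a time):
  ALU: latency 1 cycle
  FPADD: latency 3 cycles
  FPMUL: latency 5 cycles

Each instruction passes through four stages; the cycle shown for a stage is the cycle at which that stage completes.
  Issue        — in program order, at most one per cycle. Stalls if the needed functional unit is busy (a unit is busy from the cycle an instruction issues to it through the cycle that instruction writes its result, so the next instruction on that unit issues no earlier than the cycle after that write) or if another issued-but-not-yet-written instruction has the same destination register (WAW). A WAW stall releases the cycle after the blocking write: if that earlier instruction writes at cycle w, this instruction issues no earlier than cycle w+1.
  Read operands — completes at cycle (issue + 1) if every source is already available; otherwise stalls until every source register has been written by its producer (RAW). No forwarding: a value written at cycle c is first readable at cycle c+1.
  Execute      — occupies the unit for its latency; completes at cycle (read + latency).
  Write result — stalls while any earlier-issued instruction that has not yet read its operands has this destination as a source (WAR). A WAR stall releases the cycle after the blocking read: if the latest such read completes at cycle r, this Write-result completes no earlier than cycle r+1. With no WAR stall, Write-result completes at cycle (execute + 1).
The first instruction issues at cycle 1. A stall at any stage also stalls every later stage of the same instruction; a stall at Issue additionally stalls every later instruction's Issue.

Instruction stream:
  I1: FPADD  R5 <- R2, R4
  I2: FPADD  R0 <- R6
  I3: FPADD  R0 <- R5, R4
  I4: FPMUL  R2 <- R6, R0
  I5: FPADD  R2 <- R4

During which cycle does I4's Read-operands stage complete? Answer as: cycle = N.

cycle = 19

cycle 1: I1→FPADD
cycle 2: I1 RO
cycle 5: I1 EX
cycle 6: I1 WR R5
cycle 7: I2→FPADD
cycle 8: I2 RO
cycle 11: I2 EX
cycle 12: I2 WR R0
cycle 13: I3→FPADD
cycle 14: I3 RO · I4→FPMUL
cycle 17: I3 EX
cycle 18: I3 WR R0
cycle 19: I4 RO
cycle 24: I4 EX
cycle 25: I4 WR R2
cycle 26: I5→FPADD
cycle 27: I5 RO
cycle 30: I5 EX
cycle 31: I5 WR R2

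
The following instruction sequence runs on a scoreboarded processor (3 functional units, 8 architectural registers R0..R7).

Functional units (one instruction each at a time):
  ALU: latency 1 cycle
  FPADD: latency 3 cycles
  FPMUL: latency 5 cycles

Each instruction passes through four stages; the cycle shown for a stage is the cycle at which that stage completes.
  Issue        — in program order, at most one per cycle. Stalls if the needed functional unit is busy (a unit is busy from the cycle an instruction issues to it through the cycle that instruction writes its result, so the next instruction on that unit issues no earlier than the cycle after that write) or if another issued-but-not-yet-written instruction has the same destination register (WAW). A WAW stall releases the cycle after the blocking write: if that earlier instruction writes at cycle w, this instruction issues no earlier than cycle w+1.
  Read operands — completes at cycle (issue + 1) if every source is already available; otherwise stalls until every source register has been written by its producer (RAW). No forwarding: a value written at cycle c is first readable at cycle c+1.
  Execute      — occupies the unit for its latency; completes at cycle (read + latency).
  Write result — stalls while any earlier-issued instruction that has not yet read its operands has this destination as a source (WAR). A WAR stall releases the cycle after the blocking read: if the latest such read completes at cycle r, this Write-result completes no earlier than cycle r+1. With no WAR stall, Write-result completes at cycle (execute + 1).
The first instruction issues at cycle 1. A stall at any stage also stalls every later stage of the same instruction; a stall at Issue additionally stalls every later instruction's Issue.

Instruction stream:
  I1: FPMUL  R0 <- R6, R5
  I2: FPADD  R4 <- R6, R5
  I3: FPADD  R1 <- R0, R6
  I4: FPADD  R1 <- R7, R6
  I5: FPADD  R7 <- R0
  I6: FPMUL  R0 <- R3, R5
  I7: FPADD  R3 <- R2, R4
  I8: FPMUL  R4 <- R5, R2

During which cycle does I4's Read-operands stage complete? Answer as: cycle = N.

t=1  issue I1 (FPMUL)
t=2  I1 read-ops · issue I2 (FPADD)
t=3  I2 read-ops
t=6  I2 finished on FPADD
t=7  I1 finished on FPMUL · I2→R4
t=8  I1→R0 · issue I3 (FPADD)
t=9  I3 read-ops
t=12  I3 finished on FPADD
t=13  I3→R1
t=14  issue I4 (FPADD)
t=15  I4 read-ops
t=18  I4 finished on FPADD
t=19  I4→R1
t=20  issue I5 (FPADD)
t=21  I5 read-ops · issue I6 (FPMUL)
t=22  I6 read-ops
t=24  I5 finished on FPADD
t=25  I5→R7
t=26  issue I7 (FPADD)
t=27  I6 finished on FPMUL · I7 read-ops
t=28  I6→R0
t=29  issue I8 (FPMUL)
t=30  I7 finished on FPADD · I8 read-ops
t=31  I7→R3
t=35  I8 finished on FPMUL
t=36  I8→R4

cycle = 15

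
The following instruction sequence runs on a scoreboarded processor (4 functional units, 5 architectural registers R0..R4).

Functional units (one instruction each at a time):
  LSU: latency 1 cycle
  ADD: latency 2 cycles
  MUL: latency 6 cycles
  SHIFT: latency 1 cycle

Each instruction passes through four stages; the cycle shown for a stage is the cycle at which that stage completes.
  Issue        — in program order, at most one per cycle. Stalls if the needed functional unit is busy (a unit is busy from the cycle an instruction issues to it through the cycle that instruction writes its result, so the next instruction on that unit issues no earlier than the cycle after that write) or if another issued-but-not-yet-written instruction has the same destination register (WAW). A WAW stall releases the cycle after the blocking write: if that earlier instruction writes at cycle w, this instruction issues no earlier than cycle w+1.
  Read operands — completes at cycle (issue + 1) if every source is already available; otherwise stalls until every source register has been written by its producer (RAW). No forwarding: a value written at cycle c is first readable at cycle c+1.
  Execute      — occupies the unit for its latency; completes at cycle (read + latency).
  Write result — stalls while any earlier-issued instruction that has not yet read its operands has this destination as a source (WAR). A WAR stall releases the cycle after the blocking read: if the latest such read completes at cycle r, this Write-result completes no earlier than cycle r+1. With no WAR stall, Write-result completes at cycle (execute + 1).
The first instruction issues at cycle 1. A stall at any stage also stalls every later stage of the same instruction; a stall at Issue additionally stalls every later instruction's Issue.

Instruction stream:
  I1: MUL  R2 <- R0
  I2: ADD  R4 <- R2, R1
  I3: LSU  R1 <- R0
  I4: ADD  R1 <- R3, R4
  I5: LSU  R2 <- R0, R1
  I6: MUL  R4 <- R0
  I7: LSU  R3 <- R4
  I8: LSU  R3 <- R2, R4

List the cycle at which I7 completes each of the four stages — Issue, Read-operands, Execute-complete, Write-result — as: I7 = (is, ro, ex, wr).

cycle 1: I1→MUL
cycle 2: I1 RO | I2→ADD
cycle 3: I3→LSU
cycle 4: I3 RO
cycle 5: I3 EX
cycle 8: I1 EX
cycle 9: I1 WR R2
cycle 10: I2 RO
cycle 11: I3 WR R1
cycle 12: I2 EX
cycle 13: I2 WR R4
cycle 14: I4→ADD
cycle 15: I4 RO | I5→LSU
cycle 16: I6→MUL
cycle 17: I4 EX | I6 RO
cycle 18: I4 WR R1
cycle 19: I5 RO
cycle 20: I5 EX
cycle 21: I5 WR R2
cycle 22: I7→LSU
cycle 23: I6 EX
cycle 24: I6 WR R4
cycle 25: I7 RO
cycle 26: I7 EX
cycle 27: I7 WR R3
cycle 28: I8→LSU
cycle 29: I8 RO
cycle 30: I8 EX
cycle 31: I8 WR R3

I7 = (22, 25, 26, 27)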